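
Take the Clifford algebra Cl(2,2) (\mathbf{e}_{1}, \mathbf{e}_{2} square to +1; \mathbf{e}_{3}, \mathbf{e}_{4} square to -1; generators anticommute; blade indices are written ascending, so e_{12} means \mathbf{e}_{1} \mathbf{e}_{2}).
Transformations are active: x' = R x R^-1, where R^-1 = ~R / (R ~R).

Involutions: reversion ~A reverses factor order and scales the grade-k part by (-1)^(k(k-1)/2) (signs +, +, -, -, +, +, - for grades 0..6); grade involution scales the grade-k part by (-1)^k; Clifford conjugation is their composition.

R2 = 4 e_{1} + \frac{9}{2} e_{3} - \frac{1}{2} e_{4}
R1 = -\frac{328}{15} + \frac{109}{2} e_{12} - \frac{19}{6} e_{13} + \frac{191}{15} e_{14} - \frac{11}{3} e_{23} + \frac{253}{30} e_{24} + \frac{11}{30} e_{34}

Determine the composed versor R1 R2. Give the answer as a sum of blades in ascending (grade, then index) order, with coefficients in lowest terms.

Distribute over the terms of R2 (each basis-blade product reordered to ascending indices, repeated generators contracted through their squares):
R1 (4 e_{1}) = -\frac{1312}{15} e_{1} - 218 e_{2} + \frac{38}{3} e_{3} - \frac{764}{15} e_{4} - \frac{44}{3} e_{123} + \frac{506}{15} e_{124} + \frac{22}{15} e_{134}
R1 (\frac{9}{2} e_{3}) = \frac{57}{4} e_{1} + \frac{33}{2} e_{2} - \frac{492}{5} e_{3} + \frac{33}{20} e_{4} + \frac{981}{4} e_{123} - \frac{573}{10} e_{134} - \frac{759}{20} e_{234}
R1 (-\frac{1}{2} e_{4}) = \frac{191}{30} e_{1} + \frac{253}{60} e_{2} + \frac{11}{60} e_{3} + \frac{164}{15} e_{4} - \frac{109}{4} e_{124} + \frac{19}{12} e_{134} + \frac{11}{6} e_{234}
Summing the partial products and collecting blades:
Answer: -\frac{1337}{20} e_{1} - \frac{11837}{60} e_{2} - \frac{1711}{20} e_{3} - \frac{767}{20} e_{4} + \frac{2767}{12} e_{123} + \frac{389}{60} e_{124} - \frac{217}{4} e_{134} - \frac{2167}{60} e_{234}


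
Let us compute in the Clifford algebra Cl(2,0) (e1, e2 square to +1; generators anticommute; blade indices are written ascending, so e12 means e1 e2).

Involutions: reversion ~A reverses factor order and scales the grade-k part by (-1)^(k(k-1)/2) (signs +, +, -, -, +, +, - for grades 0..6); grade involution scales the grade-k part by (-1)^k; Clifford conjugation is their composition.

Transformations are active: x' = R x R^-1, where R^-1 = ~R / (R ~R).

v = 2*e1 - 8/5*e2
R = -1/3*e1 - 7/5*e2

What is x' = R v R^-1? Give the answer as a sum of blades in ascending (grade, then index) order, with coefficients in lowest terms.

~R = -1/3*e1 - 7/5*e2, and R ~R = 466/225, so R^-1 = ~R / (466/225).
R v = 118/75 + 10/3*e12
Answer: -584/233*e1 - 614/1165*e2


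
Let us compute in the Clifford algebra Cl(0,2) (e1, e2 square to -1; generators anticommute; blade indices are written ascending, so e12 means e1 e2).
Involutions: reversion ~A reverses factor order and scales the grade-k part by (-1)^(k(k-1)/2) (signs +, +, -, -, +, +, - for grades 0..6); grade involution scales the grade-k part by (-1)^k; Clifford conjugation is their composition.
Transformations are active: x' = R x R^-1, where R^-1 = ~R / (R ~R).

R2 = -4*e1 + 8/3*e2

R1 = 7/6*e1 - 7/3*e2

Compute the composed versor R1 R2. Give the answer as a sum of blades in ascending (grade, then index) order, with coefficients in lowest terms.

Distribute over the terms of R1 (each basis-blade product reordered to ascending indices, repeated generators contracted through their squares):
(7/6*e1) R2 = 14/3 + 28/9*e12
(-7/3*e2) R2 = 56/9 - 28/3*e12
Summing the partial products and collecting blades:
Answer: 98/9 - 56/9*e12


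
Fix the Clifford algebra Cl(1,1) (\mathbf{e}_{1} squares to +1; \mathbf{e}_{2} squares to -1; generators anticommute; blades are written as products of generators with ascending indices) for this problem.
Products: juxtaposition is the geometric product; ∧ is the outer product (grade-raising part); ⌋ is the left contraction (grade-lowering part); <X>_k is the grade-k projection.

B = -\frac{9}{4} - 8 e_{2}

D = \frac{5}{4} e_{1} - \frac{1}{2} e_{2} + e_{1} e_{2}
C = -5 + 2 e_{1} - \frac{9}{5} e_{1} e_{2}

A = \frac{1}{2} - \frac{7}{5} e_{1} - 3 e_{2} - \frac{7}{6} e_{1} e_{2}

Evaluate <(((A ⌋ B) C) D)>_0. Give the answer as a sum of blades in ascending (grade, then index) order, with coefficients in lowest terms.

step 1: -\frac{201}{8} - 4 e_{2}
step 2: \frac{1005}{8} - \frac{861}{20} e_{1} + 20 e_{2} + \frac{2129}{40} e_{1} e_{2}
step 3: \frac{753}{80} + \frac{32583}{160} e_{1} - \frac{27583}{160} e_{2} + \frac{2443}{20} e_{1} e_{2}
step 4: \frac{753}{80}
Answer: \frac{753}{80}


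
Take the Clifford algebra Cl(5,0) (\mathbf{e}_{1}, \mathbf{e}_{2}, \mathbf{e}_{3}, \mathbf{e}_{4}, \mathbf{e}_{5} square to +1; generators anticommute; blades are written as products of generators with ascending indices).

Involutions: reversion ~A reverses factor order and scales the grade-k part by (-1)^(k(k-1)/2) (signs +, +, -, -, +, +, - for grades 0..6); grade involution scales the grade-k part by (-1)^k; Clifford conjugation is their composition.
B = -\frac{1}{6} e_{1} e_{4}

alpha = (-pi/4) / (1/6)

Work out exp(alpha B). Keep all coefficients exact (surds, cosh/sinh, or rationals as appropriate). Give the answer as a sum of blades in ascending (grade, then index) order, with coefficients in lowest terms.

B^2 = (-\frac{1}{6})^2*(e_{1} e_{4})^2 = \frac{1}{36}*(-1) = -\frac{1}{36} (a basis 2-blade squares to minus the product of its generators' squares).
B^2 = -\frac{1}{36} — the series telescopes trigonometrically here: l = \frac{1}{6}, alpha*l = - \frac{\pi}{4}, so exp(alpha B) = cos(- \frac{\pi}{4}) + (sin(- \frac{\pi}{4})/(\frac{1}{6}))*B = \frac{\sqrt{2}}{2} + (- 3 \sqrt{2})*B.
Answer: \frac{\sqrt{2}}{2} + \frac{\sqrt{2}}{2} e_{1} e_{4}


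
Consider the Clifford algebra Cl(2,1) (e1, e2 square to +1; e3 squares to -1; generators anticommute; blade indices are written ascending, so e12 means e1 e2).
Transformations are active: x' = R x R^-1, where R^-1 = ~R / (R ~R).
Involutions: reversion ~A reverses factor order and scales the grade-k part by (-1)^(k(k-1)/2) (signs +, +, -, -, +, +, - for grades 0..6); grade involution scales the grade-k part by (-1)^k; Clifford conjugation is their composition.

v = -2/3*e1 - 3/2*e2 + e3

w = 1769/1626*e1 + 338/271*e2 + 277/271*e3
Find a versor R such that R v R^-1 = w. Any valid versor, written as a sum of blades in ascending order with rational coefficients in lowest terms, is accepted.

Key observation: q(v) = q(w) = 61/36 (sandwiches preserve the norm), so R = v + w = 685/1626*e1 - 137/542*e2 + 548/271*e3 works whenever it is invertible — the component of v along it is kept and (v - w)/2 reverses, sending v to w.
Answer: 685/1626*e1 - 137/542*e2 + 548/271*e3


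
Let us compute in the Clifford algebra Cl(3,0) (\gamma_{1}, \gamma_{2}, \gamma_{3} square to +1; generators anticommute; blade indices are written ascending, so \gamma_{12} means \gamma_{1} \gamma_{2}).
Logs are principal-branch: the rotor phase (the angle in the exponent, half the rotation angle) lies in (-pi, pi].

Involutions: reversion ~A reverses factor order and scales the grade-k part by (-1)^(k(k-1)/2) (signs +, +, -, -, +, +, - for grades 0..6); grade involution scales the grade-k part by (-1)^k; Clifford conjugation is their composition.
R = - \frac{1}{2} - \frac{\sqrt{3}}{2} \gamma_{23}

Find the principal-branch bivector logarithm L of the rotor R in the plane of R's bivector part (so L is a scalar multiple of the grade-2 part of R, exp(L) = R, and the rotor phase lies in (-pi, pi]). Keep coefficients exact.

The scalar part of R is - \frac{1}{2}, which pins the rotor phase on the principal branch; dividing the bivector part by the sine of that phase recovers the unit plane, and L is the phase times that plane.
Concretely: cos(phase) = - \frac{1}{2} gives phase = ±\frac{2 \pi}{3}, and since phase/sin(phase) is even the sign is immaterial: L = (phase/sin(phase)) * <R>_2 = (\frac{4 \sqrt{3} \pi}{9}) * <R>_2.
Answer: - \frac{2 \pi}{3} \gamma_{23}


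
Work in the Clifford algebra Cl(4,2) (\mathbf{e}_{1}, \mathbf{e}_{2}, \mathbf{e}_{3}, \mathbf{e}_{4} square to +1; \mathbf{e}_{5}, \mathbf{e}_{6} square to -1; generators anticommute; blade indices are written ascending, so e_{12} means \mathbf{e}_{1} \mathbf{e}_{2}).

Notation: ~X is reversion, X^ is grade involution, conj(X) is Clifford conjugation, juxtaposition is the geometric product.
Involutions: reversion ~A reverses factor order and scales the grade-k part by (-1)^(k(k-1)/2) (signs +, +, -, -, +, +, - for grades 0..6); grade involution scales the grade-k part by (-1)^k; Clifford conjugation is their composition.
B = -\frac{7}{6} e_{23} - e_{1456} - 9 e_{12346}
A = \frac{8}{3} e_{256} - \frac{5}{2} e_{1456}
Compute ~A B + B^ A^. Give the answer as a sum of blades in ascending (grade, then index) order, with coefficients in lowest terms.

first term: \frac{5}{2} + \frac{8}{3} e_{124} + \frac{45}{2} e_{235} + \frac{28}{9} e_{356} + 24 e_{1345} + \frac{35}{12} e_{123456}
second term: \frac{5}{2} + \frac{8}{3} e_{124} + \frac{45}{2} e_{235} - \frac{28}{9} e_{356} + 24 e_{1345} + \frac{35}{12} e_{123456}
Answer: 5 + \frac{16}{3} e_{124} + 45 e_{235} + 48 e_{1345} + \frac{35}{6} e_{123456}


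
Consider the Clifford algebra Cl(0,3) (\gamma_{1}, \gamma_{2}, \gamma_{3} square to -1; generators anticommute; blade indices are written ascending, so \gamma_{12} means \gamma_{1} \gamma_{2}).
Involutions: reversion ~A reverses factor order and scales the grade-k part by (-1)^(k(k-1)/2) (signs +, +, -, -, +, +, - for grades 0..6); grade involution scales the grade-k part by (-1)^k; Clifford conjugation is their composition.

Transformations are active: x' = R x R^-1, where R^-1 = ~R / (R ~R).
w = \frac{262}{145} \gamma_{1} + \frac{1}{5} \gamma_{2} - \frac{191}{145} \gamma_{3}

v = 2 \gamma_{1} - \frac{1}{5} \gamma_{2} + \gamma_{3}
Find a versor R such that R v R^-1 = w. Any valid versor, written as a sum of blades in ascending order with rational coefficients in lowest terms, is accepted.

Sketch: the shared square -\frac{126}{25} makes R = v + w = \frac{552}{145} \gamma_{1} - \frac{46}{145} \gamma_{3} the natural versor; its sandwich fixes that direction, negates (v - w)/2, and sends v to w.
Answer: \frac{552}{145} \gamma_{1} - \frac{46}{145} \gamma_{3}


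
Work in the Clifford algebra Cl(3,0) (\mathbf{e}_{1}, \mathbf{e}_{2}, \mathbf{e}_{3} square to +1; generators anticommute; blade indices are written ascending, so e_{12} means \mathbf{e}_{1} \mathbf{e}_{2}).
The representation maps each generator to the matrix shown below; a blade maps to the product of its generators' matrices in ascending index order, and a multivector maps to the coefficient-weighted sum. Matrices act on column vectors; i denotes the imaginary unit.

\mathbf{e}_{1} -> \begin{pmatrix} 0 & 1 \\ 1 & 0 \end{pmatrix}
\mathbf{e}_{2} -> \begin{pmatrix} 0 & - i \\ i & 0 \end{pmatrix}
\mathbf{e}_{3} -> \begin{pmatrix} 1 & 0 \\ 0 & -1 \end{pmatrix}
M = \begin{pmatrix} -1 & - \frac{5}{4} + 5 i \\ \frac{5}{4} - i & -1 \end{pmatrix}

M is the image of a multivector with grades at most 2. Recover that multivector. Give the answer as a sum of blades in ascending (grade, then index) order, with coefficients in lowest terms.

Method: 1, rho(e_{1}), rho(e_{2}), rho(e_{3}) form a trace-orthogonal basis of the 2x2 complex matrices (tr(X Y) = 2 if X = Y, else 0), so M = m0*1 + m1*rho(e_{1}) + m2*rho(e_{2}) + m3*rho(e_{3}) with m0 = tr(M)/2 = -1, m1 = tr(M rho(e_{1}))/2 = 2 i, m2 = tr(M rho(e_{2}))/2 = -3 - \frac{5 i}{4}, m3 = tr(M rho(e_{3}))/2 = 0.
Multiplying table entries, the bivector images are rho(e_{12}) = i*rho(e_{3}), rho(e_{13}) = -i*rho(e_{2}), rho(e_{23}) = i*rho(e_{1}); with real blade coefficients the real parts of m0..m3 are the coefficients of 1, e_{1}, e_{2}, e_{3} and the imaginary parts give the bivectors (e_{23}: Im m1, e_{13}: -Im m2, e_{12}: Im m3).
Answer: -1 - 3 e_{2} + \frac{5}{4} e_{13} + 2 e_{23}


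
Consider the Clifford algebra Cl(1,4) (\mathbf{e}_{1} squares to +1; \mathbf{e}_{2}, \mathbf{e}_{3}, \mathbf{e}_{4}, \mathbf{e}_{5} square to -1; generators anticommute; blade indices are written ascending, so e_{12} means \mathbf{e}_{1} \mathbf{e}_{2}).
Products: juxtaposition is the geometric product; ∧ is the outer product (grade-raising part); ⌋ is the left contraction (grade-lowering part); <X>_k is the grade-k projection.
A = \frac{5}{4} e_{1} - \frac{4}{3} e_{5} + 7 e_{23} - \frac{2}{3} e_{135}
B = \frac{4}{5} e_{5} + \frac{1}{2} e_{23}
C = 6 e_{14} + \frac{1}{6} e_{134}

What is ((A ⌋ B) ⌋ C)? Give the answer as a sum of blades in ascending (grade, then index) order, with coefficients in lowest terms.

step 1: -\frac{73}{30}
step 2: -\frac{73}{5} e_{14} - \frac{73}{180} e_{134}
Answer: -\frac{73}{5} e_{14} - \frac{73}{180} e_{134}


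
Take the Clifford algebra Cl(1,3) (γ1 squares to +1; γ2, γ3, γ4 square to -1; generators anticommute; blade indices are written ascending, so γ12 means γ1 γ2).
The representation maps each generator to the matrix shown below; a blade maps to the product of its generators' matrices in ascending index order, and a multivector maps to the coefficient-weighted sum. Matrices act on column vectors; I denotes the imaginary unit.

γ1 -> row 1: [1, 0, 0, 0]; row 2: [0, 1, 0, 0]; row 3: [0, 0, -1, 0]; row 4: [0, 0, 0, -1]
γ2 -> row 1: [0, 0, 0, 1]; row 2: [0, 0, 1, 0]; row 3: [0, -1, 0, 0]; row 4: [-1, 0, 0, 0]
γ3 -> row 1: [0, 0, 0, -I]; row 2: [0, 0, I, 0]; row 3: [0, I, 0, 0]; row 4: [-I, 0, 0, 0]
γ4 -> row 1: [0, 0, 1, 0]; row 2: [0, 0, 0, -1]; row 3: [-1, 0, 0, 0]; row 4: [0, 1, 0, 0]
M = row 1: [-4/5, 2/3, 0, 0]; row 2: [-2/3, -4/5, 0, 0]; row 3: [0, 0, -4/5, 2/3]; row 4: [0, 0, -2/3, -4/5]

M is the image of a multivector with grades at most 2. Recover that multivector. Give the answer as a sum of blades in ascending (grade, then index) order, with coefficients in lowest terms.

Method: the blade images are trace-orthogonal — tr(rho(e_A) rho(e_B)^-1) = 4 if A = B and 0 otherwise — and rho(e_A)^-1 = (e_A)^2 * rho(e_A) with (e_A)^2 = +1 or -1, so the coefficient of e_A in the preimage is (e_A)^2 * tr(M rho(e_A))/4.
Nonzero projections over blades of grade <= 2: 1: (1)^2 = +1, tr(M 1) = -16/5, coefficient -4/5; γ24: (γ24)^2 = -1, tr(M rho(γ24)) = -8/3, coefficient 2/3. Every other blade of grade <= 2 projects to 0.
Answer: -4/5 + 2/3*γ24


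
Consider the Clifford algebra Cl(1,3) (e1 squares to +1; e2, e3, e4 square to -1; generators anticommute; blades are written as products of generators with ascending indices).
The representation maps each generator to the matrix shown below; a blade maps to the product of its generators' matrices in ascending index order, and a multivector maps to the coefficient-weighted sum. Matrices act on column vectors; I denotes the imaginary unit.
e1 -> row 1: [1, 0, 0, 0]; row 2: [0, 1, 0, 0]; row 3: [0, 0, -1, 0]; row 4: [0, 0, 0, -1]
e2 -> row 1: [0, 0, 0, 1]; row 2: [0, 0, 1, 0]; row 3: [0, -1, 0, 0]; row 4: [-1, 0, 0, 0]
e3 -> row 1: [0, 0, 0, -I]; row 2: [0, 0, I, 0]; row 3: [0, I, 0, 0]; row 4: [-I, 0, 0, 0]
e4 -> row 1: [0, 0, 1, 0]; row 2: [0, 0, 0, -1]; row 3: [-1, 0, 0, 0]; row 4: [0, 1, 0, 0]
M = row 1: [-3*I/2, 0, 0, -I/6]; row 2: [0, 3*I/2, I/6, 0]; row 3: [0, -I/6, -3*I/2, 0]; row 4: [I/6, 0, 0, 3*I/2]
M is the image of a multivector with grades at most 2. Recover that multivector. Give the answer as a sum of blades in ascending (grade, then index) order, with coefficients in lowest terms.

Method: the blade images are trace-orthogonal — tr(rho(e_A) rho(e_B)^-1) = 4 if A = B and 0 otherwise — and rho(e_A)^-1 = (e_A)^2 * rho(e_A) with (e_A)^2 = +1 or -1, so the coefficient of e_A in the preimage is (e_A)^2 * tr(M rho(e_A))/4.
Nonzero projections over blades of grade <= 2: e1 e3: (e1 e3)^2 = +1, tr(M rho(e1 e3)) = 2/3, coefficient 1/6; e2 e3: (e2 e3)^2 = -1, tr(M rho(e2 e3)) = -6, coefficient 3/2. Every other blade of grade <= 2 projects to 0.
Answer: 1/6*e1 e3 + 3/2*e2 e3


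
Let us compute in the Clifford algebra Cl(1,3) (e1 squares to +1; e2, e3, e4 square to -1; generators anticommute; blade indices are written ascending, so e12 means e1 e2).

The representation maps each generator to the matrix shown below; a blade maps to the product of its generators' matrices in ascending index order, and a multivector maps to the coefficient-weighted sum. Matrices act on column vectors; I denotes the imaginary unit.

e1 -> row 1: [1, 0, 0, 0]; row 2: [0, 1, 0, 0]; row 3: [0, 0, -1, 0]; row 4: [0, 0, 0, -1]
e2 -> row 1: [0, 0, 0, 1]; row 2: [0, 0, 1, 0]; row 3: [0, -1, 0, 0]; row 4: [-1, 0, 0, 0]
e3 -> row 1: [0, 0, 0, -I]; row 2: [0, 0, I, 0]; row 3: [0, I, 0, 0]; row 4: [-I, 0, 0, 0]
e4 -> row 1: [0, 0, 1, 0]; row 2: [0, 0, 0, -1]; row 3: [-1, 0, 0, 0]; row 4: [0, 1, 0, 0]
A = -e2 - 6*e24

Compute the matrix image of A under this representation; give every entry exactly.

Bivector images (products of the table entries): rho(e24) = rho(e2)rho(e4) = row 1: [0, 1, 0, 0]; row 2: [-1, 0, 0, 0]; row 3: [0, 0, 0, 1]; row 4: [0, 0, -1, 0].
M = (-1)*rho(e2) + (-6)*rho(e24), summed entrywise:
Answer: row 1: [0, -6, 0, -1]; row 2: [6, 0, -1, 0]; row 3: [0, 1, 0, -6]; row 4: [1, 0, 6, 0]


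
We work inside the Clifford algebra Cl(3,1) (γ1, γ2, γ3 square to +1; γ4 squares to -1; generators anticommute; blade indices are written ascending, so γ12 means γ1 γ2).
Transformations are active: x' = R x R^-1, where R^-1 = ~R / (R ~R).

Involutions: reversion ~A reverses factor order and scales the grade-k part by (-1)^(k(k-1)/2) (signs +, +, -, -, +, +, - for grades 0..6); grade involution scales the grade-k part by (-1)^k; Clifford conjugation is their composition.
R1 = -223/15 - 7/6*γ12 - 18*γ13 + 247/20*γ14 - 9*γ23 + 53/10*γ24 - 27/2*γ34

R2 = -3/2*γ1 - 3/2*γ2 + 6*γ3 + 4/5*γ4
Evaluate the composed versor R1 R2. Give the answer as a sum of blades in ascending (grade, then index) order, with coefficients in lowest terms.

Distribute over the terms of R2 (each basis-blade product reordered to ascending indices, repeated generators contracted through their squares):
R1 (-3/2*γ1) = 223/10*γ1 - 7/4*γ2 - 27*γ3 + 741/40*γ4 + 27/2*γ123 - 159/20*γ124 + 81/4*γ134
R1 (-3/2*γ2) = 7/4*γ1 + 223/10*γ2 - 27/2*γ3 + 159/20*γ4 - 27*γ123 + 741/40*γ124 + 81/4*γ234
R1 (6*γ3) = -108*γ1 - 54*γ2 - 446/5*γ3 + 81*γ4 - 7*γ123 - 741/10*γ134 - 159/5*γ234
R1 (4/5*γ4) = -247/25*γ1 - 106/25*γ2 + 54/5*γ3 - 892/75*γ4 - 14/15*γ124 - 72/5*γ134 - 36/5*γ234
Summing the partial products and collecting blades:
Answer: -9383/100*γ1 - 3769/100*γ2 - 1189/10*γ3 + 57349/600*γ4 - 41/2*γ123 + 1157/120*γ124 - 273/4*γ134 - 75/4*γ234


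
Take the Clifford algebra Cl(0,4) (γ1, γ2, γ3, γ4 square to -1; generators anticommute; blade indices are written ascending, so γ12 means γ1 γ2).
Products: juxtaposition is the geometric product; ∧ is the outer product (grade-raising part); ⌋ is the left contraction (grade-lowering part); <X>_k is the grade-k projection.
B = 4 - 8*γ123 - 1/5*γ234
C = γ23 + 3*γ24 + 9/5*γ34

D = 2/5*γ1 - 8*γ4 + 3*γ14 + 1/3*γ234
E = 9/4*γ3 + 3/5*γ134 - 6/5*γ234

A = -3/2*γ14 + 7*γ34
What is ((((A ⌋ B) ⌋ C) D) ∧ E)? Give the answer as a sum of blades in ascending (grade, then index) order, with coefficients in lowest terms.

step 1: 7/5*γ2
step 2: -7/5*γ3 - 21/5*γ4
step 3: -168/5 - 63/5*γ1 + 14/25*γ13 + 42/25*γ14 + 7/5*γ23 - 7/15*γ24 + 56/5*γ34 + 21/5*γ134
step 4: -378/5*γ3 - 567/20*γ13 - 1197/50*γ134 + 4137/100*γ234 + 378/25*γ1234
Answer: -378/5*γ3 - 567/20*γ13 - 1197/50*γ134 + 4137/100*γ234 + 378/25*γ1234


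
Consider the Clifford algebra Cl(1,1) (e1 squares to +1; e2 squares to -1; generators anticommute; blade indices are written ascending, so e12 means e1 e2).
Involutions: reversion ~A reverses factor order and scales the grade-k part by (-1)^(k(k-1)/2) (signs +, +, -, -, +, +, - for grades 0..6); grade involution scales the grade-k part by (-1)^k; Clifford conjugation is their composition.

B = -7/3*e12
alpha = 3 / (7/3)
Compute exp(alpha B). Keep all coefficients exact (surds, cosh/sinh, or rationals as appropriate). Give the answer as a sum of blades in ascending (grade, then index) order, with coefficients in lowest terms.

B^2 = (-7/3)^2*(e12)^2 = 49/9*(+1) = 49/9 (a basis 2-blade squares to minus the product of its generators' squares).
B^2 = 49/9 — a positive square means the series sums to a boost: l = 7/3, alpha*l = 3, so exp(alpha B) = cosh(3) + (sinh(3)/(7/3))*B = cosh(3) + (3*sinh(3)/7)*B.
Answer: cosh(3) - sinh(3)*e12


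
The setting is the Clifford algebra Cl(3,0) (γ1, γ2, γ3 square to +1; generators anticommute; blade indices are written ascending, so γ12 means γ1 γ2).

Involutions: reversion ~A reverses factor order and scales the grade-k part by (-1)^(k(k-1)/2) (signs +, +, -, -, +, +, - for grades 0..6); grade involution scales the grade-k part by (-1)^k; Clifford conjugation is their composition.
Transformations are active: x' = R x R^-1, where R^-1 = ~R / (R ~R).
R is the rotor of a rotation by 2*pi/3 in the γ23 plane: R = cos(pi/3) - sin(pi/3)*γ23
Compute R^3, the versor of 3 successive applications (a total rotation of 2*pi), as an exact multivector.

Because a rotor carries half the rotation angle, composing 3 copies of this γ23-plane rotor multiplies the phase: 3*(pi/3) = pi, hence R^3 = cos(pi) - sin(pi)*γ23.
cos(pi) = -1 and sin(pi) = 0, so R^3 = -1. The total rotation 2*pi is 1 full turn, so every vector returns to itself, yet the rotor is -1, on the OTHER sheet of the double cover (an odd number of 2*pi turns).
Answer: -1


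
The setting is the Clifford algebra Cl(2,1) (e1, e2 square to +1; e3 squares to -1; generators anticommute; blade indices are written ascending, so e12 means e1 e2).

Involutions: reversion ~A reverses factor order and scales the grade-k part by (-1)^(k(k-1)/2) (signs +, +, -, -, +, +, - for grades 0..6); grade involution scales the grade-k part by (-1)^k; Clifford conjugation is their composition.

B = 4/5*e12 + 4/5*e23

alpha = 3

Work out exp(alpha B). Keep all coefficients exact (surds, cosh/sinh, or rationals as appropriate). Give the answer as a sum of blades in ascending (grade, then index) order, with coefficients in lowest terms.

B^2 term by term: the squares give (4/5)^2*(e12)^2 + (4/5)^2*(e23)^2 = 16/25*(-1) + 16/25*(+1) = 0 (each basis 2-blade squares to minus the product of its generators' squares); cross terms between blades sharing an index anticommute and cancel. So B^2 = 0.
B^2 = 0, so the series truncates immediately: exp(alpha B) = 1 + alpha B (parabolic case).
Answer: 1 + 12/5*e12 + 12/5*e23


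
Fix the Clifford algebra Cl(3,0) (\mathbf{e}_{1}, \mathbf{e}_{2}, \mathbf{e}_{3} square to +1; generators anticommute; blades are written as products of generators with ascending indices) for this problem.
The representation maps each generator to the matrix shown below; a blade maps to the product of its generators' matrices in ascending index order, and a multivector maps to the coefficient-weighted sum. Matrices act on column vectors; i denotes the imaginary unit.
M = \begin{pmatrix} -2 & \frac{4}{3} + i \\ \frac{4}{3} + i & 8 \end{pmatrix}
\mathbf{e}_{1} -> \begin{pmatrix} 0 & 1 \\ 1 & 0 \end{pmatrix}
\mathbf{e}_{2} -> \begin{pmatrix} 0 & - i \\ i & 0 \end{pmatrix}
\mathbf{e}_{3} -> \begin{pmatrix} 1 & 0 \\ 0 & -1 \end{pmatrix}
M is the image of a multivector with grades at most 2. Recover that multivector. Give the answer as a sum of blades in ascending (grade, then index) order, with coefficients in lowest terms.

Method: 1, rho(e_{1}), rho(e_{2}), rho(e_{3}) form a trace-orthogonal basis of the 2x2 complex matrices (tr(X Y) = 2 if X = Y, else 0), so M = m0*1 + m1*rho(e_{1}) + m2*rho(e_{2}) + m3*rho(e_{3}) with m0 = tr(M)/2 = 3, m1 = tr(M rho(e_{1}))/2 = \frac{4}{3} + i, m2 = tr(M rho(e_{2}))/2 = 0, m3 = tr(M rho(e_{3}))/2 = -5.
Multiplying table entries, the bivector images are rho(e_{1} e_{2}) = i*rho(e_{3}), rho(e_{1} e_{3}) = -i*rho(e_{2}), rho(e_{2} e_{3}) = i*rho(e_{1}); with real blade coefficients the real parts of m0..m3 are the coefficients of 1, e_{1}, e_{2}, e_{3} and the imaginary parts give the bivectors (e_{2} e_{3}: Im m1, e_{1} e_{3}: -Im m2, e_{1} e_{2}: Im m3).
Answer: 3 + \frac{4}{3} e_{1} - 5 e_{3} + e_{2} e_{3}


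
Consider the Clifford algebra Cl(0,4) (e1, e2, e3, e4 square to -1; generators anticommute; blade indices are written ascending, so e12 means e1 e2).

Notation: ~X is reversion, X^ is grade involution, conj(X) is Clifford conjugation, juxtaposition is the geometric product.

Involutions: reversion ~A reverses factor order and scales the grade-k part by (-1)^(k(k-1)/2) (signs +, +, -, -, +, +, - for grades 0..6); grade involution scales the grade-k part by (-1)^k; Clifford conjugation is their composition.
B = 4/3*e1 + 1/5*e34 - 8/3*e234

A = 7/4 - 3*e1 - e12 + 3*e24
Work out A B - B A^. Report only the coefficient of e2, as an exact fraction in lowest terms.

first term: 4 + 7/3*e1 - 4/3*e2 - 8*e3 + 3/5*e23 + 7/20*e34 + 4*e124 - 49/15*e134 - 14/3*e234 + 39/5*e1234
second term: -4 + 7/3*e1 + 4/3*e2 - 8*e3 - 3/5*e23 + 7/20*e34 + 4*e124 + 49/15*e134 - 14/3*e234 + 39/5*e1234
Answer: -8/3


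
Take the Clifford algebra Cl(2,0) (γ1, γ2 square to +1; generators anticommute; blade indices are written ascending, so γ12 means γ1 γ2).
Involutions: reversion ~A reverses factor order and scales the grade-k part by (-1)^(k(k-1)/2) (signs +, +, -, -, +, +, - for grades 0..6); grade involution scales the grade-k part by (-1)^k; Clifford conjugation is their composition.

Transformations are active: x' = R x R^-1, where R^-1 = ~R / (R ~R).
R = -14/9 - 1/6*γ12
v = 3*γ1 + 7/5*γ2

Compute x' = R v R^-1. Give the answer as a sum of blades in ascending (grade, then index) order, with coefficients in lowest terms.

~R = -14/9 + 1/6*γ12, and R ~R = 793/324, so R^-1 = ~R / (793/324).
R v = -49/10*γ1 - 151/90*γ2
Answer: 12801/3965*γ1 + 581/793*γ2


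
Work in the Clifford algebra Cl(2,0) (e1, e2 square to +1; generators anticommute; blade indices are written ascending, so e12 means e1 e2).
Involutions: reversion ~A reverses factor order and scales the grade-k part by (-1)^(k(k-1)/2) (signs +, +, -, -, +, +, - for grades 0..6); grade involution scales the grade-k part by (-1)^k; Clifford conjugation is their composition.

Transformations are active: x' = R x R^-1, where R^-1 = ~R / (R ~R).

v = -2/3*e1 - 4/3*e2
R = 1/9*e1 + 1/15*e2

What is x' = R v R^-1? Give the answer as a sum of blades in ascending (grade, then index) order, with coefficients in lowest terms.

~R = 1/9*e1 + 1/15*e2, and R ~R = 34/2025, so R^-1 = ~R / (34/2025).
R v = -22/135 - 14/135*e12
Answer: -76/51*e1 + 2/51*e2


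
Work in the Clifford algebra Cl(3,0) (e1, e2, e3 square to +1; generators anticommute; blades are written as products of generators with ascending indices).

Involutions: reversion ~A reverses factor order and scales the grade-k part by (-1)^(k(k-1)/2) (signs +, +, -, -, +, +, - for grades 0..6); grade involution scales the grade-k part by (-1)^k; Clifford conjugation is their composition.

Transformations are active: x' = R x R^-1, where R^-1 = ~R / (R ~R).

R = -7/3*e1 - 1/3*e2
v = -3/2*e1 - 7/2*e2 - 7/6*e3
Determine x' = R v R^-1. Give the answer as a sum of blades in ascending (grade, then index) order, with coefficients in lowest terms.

~R = -7/3*e1 - 1/3*e2, and R ~R = 50/9, so R^-1 = ~R / (50/9).
R v = 14/3 + 23/3*e1 e2 + 49/18*e1 e3 + 7/18*e2 e3
Answer: -121/50*e1 + 147/50*e2 + 7/6*e3


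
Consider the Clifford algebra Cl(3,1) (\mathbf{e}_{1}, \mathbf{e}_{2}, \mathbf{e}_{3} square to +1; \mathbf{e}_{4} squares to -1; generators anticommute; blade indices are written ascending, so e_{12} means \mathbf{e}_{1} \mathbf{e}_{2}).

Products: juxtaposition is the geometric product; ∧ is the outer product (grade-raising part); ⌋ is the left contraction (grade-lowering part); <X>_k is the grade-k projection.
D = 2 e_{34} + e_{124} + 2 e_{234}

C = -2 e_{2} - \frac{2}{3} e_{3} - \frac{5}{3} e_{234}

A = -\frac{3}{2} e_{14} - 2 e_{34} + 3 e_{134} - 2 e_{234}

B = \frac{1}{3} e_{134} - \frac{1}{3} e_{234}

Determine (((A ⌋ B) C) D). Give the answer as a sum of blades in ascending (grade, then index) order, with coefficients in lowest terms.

step 1: \frac{5}{3} - \frac{2}{3} e_{1} + \frac{2}{3} e_{2} + \frac{1}{2} e_{3}
step 2: -\frac{5}{3} - \frac{10}{3} e_{2} - \frac{10}{9} e_{3} + \frac{4}{3} e_{12} + \frac{4}{9} e_{13} + \frac{5}{9} e_{23} + \frac{5}{6} e_{24} - \frac{10}{9} e_{34} - \frac{25}{9} e_{234} + \frac{10}{9} e_{1234}
step 3: -\frac{70}{9} + \frac{55}{18} e_{1} - \frac{70}{9} e_{2} - \frac{5}{9} e_{3} - \frac{14}{3} e_{4} + \frac{20}{9} e_{12} - \frac{25}{9} e_{13} + \frac{38}{9} e_{14} + \frac{5}{3} e_{23} + \frac{10}{3} e_{24} - 10 e_{34} + \frac{10}{9} e_{123} - \frac{23}{9} e_{124} + \frac{19}{9} e_{134} - \frac{86}{9} e_{234} + \frac{14}{9} e_{1234}
Answer: -\frac{70}{9} + \frac{55}{18} e_{1} - \frac{70}{9} e_{2} - \frac{5}{9} e_{3} - \frac{14}{3} e_{4} + \frac{20}{9} e_{12} - \frac{25}{9} e_{13} + \frac{38}{9} e_{14} + \frac{5}{3} e_{23} + \frac{10}{3} e_{24} - 10 e_{34} + \frac{10}{9} e_{123} - \frac{23}{9} e_{124} + \frac{19}{9} e_{134} - \frac{86}{9} e_{234} + \frac{14}{9} e_{1234}


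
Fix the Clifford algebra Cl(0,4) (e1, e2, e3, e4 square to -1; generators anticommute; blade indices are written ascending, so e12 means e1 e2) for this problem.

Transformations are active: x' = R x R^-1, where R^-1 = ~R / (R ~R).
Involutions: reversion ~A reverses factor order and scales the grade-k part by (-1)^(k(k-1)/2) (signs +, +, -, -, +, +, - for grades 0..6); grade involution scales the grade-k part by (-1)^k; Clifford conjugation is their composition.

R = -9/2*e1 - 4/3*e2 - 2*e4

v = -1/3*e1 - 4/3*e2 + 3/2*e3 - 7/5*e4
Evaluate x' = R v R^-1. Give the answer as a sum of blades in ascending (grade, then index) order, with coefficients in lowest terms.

~R = -9/2*e1 - 4/3*e2 - 2*e4, and R ~R = -937/36, so R^-1 = ~R / (-937/36).
R v = -547/90 + 50/9*e12 - 27/4*e13 + 169/30*e14 - 2*e23 - 4/5*e24 + 3*e34
Answer: -24853/14055*e1 + 9988/14055*e2 - 3/2*e3 + 2183/4685*e4


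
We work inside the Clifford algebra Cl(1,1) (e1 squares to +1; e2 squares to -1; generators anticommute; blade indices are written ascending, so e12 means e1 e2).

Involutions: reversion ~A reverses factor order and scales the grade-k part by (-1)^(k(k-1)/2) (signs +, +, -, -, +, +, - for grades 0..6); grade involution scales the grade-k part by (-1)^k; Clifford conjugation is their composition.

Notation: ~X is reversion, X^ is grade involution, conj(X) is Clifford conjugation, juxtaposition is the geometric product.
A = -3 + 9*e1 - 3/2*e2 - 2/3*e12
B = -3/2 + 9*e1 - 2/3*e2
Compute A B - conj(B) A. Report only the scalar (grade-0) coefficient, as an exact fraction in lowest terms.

first term: 169/2 - 737/18*e1 + 41/4*e2 + 17/2*e12
second term: -151/2 + 235/18*e1 + 25/4*e2 + 17/2*e12
Answer: 160


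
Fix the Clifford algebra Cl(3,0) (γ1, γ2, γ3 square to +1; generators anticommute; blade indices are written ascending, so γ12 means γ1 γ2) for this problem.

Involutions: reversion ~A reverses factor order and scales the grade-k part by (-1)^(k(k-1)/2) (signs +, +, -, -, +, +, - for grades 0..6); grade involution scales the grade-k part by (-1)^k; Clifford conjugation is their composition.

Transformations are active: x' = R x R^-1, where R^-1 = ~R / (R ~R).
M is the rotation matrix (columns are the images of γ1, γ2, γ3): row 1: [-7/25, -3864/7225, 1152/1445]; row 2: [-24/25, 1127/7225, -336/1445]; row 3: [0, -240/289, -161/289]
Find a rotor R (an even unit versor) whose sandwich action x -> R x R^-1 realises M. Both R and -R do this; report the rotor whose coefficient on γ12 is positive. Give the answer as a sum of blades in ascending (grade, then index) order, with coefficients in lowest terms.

Method: write R = a + b12*γ12 + b13*γ13 + b23*γ23 with a^2 + b12^2 + b13^2 + b23^2 = 1 (so R^-1 = ~R). Expanding the columns R e_j ~R gives tr M = 4a^2 - 1 and, from the antisymmetric part, M21 - M12 = -4a*b12, M13 - M31 = 4a*b13, M32 - M23 = -4a*b23.
Here tr M = -4921/7225, so a^2 = (1 + tr M)/4 = 576/7225 and a = ±24/85. Taking a = 24/85: M21 - M12 = -3072/7225, M13 - M31 = 1152/1445, M32 - M23 = -864/1445, giving b12 = 32/85, b13 = 12/17, b23 = 9/17, i.e. R = 24/85 + 32/85*γ12 + 12/17*γ13 + 9/17*γ23.
Its γ12 coefficient is already positive.
Answer: 24/85 + 32/85*γ12 + 12/17*γ13 + 9/17*γ23. Sheet selection: the two-to-one cover makes ±R indistinguishable at the matrix level (trace -4921/7225), so uniqueness comes from the required sign on γ12.


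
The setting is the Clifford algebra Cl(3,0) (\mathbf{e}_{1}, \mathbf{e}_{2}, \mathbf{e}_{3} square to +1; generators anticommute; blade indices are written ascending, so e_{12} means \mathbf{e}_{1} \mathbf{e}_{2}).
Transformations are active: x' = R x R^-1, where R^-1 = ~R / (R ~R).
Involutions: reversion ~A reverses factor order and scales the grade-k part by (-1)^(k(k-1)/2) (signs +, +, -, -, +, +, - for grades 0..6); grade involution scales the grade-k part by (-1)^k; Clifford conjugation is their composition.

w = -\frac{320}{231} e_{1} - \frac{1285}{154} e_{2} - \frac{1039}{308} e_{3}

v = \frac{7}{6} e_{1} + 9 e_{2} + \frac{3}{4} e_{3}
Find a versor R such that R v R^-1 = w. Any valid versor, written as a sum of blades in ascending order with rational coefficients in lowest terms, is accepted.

Since q(v) = q(w) = \frac{11941}{144}, the sum R = v + w = -\frac{101}{462} e_{1} + \frac{101}{154} e_{2} - \frac{202}{77} e_{3} does the job whenever invertible.
Answer: -\frac{101}{462} e_{1} + \frac{101}{154} e_{2} - \frac{202}{77} e_{3}


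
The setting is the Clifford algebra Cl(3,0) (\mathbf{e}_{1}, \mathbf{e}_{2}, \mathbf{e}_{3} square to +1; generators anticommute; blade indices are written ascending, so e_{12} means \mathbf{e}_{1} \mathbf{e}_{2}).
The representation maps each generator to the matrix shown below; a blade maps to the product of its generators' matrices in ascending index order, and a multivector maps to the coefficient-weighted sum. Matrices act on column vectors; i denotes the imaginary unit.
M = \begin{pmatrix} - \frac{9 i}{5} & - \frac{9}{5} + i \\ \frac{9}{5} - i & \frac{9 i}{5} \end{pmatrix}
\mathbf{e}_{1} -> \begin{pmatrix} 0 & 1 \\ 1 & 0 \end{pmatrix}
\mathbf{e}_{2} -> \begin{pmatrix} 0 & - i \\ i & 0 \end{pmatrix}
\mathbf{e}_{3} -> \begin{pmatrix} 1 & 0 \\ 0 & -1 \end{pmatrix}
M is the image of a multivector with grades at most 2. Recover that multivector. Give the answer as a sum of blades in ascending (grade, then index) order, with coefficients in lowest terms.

Method: 1, rho(e_{1}), rho(e_{2}), rho(e_{3}) form a trace-orthogonal basis of the 2x2 complex matrices (tr(X Y) = 2 if X = Y, else 0), so M = m0*1 + m1*rho(e_{1}) + m2*rho(e_{2}) + m3*rho(e_{3}) with m0 = tr(M)/2 = 0, m1 = tr(M rho(e_{1}))/2 = 0, m2 = tr(M rho(e_{2}))/2 = -1 - \frac{9 i}{5}, m3 = tr(M rho(e_{3}))/2 = - \frac{9 i}{5}.
Multiplying table entries, the bivector images are rho(e_{12}) = i*rho(e_{3}), rho(e_{13}) = -i*rho(e_{2}), rho(e_{23}) = i*rho(e_{1}); with real blade coefficients the real parts of m0..m3 are the coefficients of 1, e_{1}, e_{2}, e_{3} and the imaginary parts give the bivectors (e_{23}: Im m1, e_{13}: -Im m2, e_{12}: Im m3).
Answer: -e_{2} - \frac{9}{5} e_{12} + \frac{9}{5} e_{13}


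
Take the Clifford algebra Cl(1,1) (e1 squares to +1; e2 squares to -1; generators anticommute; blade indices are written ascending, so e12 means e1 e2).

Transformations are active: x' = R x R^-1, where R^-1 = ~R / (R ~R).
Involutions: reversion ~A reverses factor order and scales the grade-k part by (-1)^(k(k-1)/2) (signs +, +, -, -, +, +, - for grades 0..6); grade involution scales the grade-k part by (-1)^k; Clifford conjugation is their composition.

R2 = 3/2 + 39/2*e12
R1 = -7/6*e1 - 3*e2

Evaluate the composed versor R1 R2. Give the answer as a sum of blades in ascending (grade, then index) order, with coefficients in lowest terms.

Distribute over the terms of R1 (each basis-blade product reordered to ascending indices, repeated generators contracted through their squares):
(-7/6*e1) R2 = -7/4*e1 - 91/4*e2
(-3*e2) R2 = -117/2*e1 - 9/2*e2
Summing the partial products and collecting blades:
Answer: -241/4*e1 - 109/4*e2


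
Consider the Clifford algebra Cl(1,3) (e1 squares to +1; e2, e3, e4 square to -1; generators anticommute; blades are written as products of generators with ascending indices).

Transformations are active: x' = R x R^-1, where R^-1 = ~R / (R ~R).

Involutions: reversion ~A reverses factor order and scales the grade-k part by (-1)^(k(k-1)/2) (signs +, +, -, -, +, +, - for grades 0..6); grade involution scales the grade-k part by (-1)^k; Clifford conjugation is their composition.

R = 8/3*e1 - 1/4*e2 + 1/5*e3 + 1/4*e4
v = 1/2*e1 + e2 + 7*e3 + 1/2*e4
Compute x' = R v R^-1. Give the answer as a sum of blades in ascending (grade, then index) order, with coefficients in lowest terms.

~R = 8/3*e1 - 1/4*e2 + 1/5*e3 + 1/4*e4, and R ~R = 12503/1800, so R^-1 = ~R / (12503/1800).
R v = 7/120 + 67/24*e1 e2 + 557/30*e1 e3 + 29/24*e1 e4 - 39/20*e2 e3 - 3/8*e2 e4 - 33/20*e3 e4
Answer: -11383/25006*e1 - 25111/25006*e2 - 87479/12503*e3 - 6199/12503*e4


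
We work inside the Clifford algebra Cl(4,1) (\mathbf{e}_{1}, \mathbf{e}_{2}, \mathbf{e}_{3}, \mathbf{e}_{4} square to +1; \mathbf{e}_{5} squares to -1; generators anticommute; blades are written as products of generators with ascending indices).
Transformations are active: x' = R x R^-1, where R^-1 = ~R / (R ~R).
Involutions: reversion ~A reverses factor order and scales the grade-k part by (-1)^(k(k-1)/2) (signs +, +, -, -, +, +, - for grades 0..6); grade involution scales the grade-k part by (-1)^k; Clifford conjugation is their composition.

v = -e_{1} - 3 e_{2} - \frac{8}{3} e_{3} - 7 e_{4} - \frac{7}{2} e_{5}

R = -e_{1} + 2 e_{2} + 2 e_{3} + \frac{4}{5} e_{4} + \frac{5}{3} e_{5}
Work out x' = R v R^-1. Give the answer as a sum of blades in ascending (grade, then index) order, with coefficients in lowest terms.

~R = -e_{1} + 2 e_{2} + 2 e_{3} + \frac{4}{5} e_{4} + \frac{5}{3} e_{5}, and R ~R = \frac{1544}{225}, so R^-1 = ~R / (\frac{1544}{225}).
R v = -\frac{101}{10} + 5 e_{1} e_{2} + \frac{14}{3} e_{1} e_{3} + \frac{39}{5} e_{1} e_{4} + \frac{31}{6} e_{1} e_{5} + \frac{2}{3} e_{2} e_{3} - \frac{58}{5} e_{2} e_{4} - 2 e_{2} e_{5} - \frac{178}{15} e_{3} e_{4} - \frac{23}{9} e_{3} e_{5} + \frac{133}{15} e_{4} e_{5}
Answer: \frac{6089}{1544} e_{1} - \frac{2229}{772} e_{2} - \frac{7459}{2316} e_{3} + \frac{1793}{386} e_{4} - \frac{2171}{1544} e_{5}


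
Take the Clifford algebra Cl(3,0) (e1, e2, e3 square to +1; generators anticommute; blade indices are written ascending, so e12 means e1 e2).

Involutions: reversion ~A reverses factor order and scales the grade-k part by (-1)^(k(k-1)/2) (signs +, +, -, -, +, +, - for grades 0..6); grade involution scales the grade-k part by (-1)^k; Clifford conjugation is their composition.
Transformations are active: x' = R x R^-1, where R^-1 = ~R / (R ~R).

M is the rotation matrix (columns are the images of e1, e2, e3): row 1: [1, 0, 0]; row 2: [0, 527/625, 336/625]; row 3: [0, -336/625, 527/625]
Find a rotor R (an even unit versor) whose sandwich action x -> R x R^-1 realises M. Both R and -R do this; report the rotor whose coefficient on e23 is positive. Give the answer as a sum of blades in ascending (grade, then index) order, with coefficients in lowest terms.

Method: write R = a + b12*e12 + b13*e13 + b23*e23 with a^2 + b12^2 + b13^2 + b23^2 = 1 (so R^-1 = ~R). Expanding the columns R e_j ~R gives tr M = 4a^2 - 1 and, from the antisymmetric part, M21 - M12 = -4a*b12, M13 - M31 = 4a*b13, M32 - M23 = -4a*b23.
Here tr M = 1679/625, so a^2 = (1 + tr M)/4 = 576/625 and a = ±24/25. Taking a = 24/25: M21 - M12 = 0, M13 - M31 = 0, M32 - M23 = -672/625, giving b12 = 0, b13 = 0, b23 = 7/25, i.e. R = 24/25 + 7/25*e23.
Its e23 coefficient is already positive.
Answer: 24/25 + 7/25*e23. Uniqueness: Spin(3) -> SO(3) maps R and -R to the same rotation of trace 1679/625; fixing the sign of the e23 coefficient removes the ambiguity.


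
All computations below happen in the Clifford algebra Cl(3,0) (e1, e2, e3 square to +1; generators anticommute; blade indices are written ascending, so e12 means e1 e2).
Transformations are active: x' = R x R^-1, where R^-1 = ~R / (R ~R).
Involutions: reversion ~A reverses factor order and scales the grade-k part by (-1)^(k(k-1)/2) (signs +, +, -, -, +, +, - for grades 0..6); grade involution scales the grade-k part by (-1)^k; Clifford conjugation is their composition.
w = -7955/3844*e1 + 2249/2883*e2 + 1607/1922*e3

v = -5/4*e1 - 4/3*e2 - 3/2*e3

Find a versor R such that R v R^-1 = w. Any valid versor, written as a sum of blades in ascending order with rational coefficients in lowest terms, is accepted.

Here q(v) = q(w) = 805/144; the classical choice R = v + w = -3190/961*e1 - 1595/2883*e2 - 638/961*e3 then realises v -> w under the sandwich.
Answer: -3190/961*e1 - 1595/2883*e2 - 638/961*e3
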